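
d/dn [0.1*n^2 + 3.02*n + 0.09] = 0.2*n + 3.02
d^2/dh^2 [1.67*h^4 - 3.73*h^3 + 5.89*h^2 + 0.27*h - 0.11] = 20.04*h^2 - 22.38*h + 11.78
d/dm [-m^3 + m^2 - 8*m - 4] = -3*m^2 + 2*m - 8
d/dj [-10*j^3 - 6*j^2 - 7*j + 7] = -30*j^2 - 12*j - 7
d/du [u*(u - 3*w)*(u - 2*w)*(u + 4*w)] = 4*u^3 - 3*u^2*w - 28*u*w^2 + 24*w^3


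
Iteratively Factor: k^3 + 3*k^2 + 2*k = (k + 2)*(k^2 + k) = k*(k + 2)*(k + 1)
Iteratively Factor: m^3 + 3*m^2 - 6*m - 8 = (m + 1)*(m^2 + 2*m - 8) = (m - 2)*(m + 1)*(m + 4)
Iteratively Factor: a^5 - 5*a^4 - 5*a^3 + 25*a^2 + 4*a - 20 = (a - 1)*(a^4 - 4*a^3 - 9*a^2 + 16*a + 20) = (a - 2)*(a - 1)*(a^3 - 2*a^2 - 13*a - 10) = (a - 2)*(a - 1)*(a + 2)*(a^2 - 4*a - 5) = (a - 5)*(a - 2)*(a - 1)*(a + 2)*(a + 1)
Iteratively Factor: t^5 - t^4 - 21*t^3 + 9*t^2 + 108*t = (t)*(t^4 - t^3 - 21*t^2 + 9*t + 108) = t*(t + 3)*(t^3 - 4*t^2 - 9*t + 36) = t*(t - 3)*(t + 3)*(t^2 - t - 12) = t*(t - 4)*(t - 3)*(t + 3)*(t + 3)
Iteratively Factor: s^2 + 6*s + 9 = (s + 3)*(s + 3)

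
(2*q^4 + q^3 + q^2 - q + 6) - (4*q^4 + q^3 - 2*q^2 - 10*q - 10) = -2*q^4 + 3*q^2 + 9*q + 16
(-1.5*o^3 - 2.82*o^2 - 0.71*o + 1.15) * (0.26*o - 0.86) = -0.39*o^4 + 0.5568*o^3 + 2.2406*o^2 + 0.9096*o - 0.989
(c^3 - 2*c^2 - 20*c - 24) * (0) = 0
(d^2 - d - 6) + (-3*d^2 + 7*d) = -2*d^2 + 6*d - 6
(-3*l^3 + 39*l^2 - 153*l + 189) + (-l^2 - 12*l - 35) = -3*l^3 + 38*l^2 - 165*l + 154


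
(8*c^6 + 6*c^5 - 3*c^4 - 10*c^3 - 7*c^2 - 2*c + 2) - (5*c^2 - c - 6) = 8*c^6 + 6*c^5 - 3*c^4 - 10*c^3 - 12*c^2 - c + 8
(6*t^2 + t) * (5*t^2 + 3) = 30*t^4 + 5*t^3 + 18*t^2 + 3*t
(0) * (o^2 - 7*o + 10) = 0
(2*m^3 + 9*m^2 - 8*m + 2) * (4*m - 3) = 8*m^4 + 30*m^3 - 59*m^2 + 32*m - 6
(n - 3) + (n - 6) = 2*n - 9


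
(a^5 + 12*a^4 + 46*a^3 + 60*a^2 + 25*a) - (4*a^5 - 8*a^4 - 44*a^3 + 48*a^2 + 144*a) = -3*a^5 + 20*a^4 + 90*a^3 + 12*a^2 - 119*a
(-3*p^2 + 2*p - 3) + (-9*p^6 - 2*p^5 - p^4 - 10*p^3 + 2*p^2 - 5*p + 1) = -9*p^6 - 2*p^5 - p^4 - 10*p^3 - p^2 - 3*p - 2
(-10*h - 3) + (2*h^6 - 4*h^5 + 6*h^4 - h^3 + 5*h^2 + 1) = 2*h^6 - 4*h^5 + 6*h^4 - h^3 + 5*h^2 - 10*h - 2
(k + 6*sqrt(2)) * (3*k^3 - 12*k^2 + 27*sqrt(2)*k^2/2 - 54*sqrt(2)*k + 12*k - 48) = 3*k^4 - 12*k^3 + 63*sqrt(2)*k^3/2 - 126*sqrt(2)*k^2 + 174*k^2 - 696*k + 72*sqrt(2)*k - 288*sqrt(2)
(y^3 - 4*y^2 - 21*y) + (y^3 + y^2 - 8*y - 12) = 2*y^3 - 3*y^2 - 29*y - 12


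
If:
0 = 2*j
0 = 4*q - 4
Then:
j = 0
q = 1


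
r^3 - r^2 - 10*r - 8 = (r - 4)*(r + 1)*(r + 2)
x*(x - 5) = x^2 - 5*x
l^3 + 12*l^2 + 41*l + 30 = (l + 1)*(l + 5)*(l + 6)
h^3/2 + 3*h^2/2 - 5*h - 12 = (h/2 + 1)*(h - 3)*(h + 4)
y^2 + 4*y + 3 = (y + 1)*(y + 3)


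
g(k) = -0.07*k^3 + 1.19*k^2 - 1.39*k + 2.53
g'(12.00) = -3.07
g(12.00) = 36.25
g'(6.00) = 5.33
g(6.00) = 21.91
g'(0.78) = 0.34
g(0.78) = 2.14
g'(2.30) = 2.97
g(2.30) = 4.78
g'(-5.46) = -20.65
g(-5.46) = 56.99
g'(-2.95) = -10.24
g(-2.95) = 18.78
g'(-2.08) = -7.25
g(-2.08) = 11.20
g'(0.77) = 0.32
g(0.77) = 2.13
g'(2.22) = 2.86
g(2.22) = 4.54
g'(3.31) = 4.19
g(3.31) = 8.43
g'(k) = -0.21*k^2 + 2.38*k - 1.39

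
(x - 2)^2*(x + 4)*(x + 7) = x^4 + 7*x^3 - 12*x^2 - 68*x + 112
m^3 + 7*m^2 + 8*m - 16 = (m - 1)*(m + 4)^2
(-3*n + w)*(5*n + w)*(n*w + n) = -15*n^3*w - 15*n^3 + 2*n^2*w^2 + 2*n^2*w + n*w^3 + n*w^2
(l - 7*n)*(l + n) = l^2 - 6*l*n - 7*n^2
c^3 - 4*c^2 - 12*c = c*(c - 6)*(c + 2)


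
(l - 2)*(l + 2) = l^2 - 4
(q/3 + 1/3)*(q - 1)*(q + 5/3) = q^3/3 + 5*q^2/9 - q/3 - 5/9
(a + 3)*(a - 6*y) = a^2 - 6*a*y + 3*a - 18*y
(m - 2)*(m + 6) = m^2 + 4*m - 12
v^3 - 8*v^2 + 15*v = v*(v - 5)*(v - 3)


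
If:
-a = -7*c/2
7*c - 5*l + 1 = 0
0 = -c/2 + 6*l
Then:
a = -42/79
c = -12/79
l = -1/79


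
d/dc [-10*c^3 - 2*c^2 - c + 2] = -30*c^2 - 4*c - 1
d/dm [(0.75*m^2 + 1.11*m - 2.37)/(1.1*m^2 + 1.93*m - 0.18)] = (0.2265*m^2 + 4.944*m + 4.3743)/(1.21*m^4 + 4.246*m^3 + 3.3289*m^2 - 0.6948*m + 0.0324)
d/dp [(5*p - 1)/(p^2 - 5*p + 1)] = p*(2 - 5*p)/(p^4 - 10*p^3 + 27*p^2 - 10*p + 1)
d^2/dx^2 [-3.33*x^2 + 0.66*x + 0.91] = -6.66000000000000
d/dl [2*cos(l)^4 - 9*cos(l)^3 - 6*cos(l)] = (-8*cos(l)^3 + 27*cos(l)^2 + 6)*sin(l)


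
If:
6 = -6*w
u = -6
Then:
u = -6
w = -1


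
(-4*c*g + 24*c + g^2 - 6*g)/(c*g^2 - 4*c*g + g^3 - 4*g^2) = (-4*c*g + 24*c + g^2 - 6*g)/(g*(c*g - 4*c + g^2 - 4*g))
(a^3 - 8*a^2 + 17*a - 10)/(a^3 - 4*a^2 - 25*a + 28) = (a^2 - 7*a + 10)/(a^2 - 3*a - 28)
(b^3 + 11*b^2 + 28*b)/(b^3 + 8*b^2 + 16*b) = (b + 7)/(b + 4)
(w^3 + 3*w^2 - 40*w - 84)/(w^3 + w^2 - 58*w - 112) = (w - 6)/(w - 8)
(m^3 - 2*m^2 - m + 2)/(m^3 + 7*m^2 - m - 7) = (m - 2)/(m + 7)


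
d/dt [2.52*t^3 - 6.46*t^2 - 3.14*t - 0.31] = 7.56*t^2 - 12.92*t - 3.14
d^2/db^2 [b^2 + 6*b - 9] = 2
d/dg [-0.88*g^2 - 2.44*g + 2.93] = -1.76*g - 2.44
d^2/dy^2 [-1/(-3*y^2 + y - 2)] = 2*(-9*y^2 + 3*y + (6*y - 1)^2 - 6)/(3*y^2 - y + 2)^3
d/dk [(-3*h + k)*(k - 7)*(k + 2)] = -6*h*k + 15*h + 3*k^2 - 10*k - 14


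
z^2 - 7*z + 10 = (z - 5)*(z - 2)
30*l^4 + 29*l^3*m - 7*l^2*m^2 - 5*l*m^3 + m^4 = (-5*l + m)*(-3*l + m)*(l + m)*(2*l + m)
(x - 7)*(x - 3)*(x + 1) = x^3 - 9*x^2 + 11*x + 21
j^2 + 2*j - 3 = (j - 1)*(j + 3)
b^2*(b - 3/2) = b^3 - 3*b^2/2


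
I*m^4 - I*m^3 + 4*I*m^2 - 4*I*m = m*(m - 2*I)*(m + 2*I)*(I*m - I)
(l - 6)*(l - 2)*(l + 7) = l^3 - l^2 - 44*l + 84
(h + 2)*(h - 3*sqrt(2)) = h^2 - 3*sqrt(2)*h + 2*h - 6*sqrt(2)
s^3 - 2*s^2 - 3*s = s*(s - 3)*(s + 1)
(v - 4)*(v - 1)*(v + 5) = v^3 - 21*v + 20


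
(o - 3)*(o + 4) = o^2 + o - 12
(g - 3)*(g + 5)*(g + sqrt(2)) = g^3 + sqrt(2)*g^2 + 2*g^2 - 15*g + 2*sqrt(2)*g - 15*sqrt(2)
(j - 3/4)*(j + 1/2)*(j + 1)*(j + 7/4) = j^4 + 5*j^3/2 + 11*j^2/16 - 47*j/32 - 21/32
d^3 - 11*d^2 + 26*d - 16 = (d - 8)*(d - 2)*(d - 1)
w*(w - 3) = w^2 - 3*w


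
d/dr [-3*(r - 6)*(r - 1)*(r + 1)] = -9*r^2 + 36*r + 3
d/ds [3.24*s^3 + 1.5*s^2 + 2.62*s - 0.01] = 9.72*s^2 + 3.0*s + 2.62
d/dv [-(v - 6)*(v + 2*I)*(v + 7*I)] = -3*v^2 + v*(12 - 18*I) + 14 + 54*I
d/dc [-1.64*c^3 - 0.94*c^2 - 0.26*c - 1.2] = -4.92*c^2 - 1.88*c - 0.26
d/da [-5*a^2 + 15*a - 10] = 15 - 10*a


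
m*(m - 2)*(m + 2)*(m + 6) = m^4 + 6*m^3 - 4*m^2 - 24*m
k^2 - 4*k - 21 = (k - 7)*(k + 3)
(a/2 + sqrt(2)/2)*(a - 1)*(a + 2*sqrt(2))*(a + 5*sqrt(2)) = a^4/2 - a^3/2 + 4*sqrt(2)*a^3 - 4*sqrt(2)*a^2 + 17*a^2 - 17*a + 10*sqrt(2)*a - 10*sqrt(2)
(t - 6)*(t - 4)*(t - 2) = t^3 - 12*t^2 + 44*t - 48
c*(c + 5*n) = c^2 + 5*c*n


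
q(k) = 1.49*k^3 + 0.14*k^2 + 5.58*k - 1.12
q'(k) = 4.47*k^2 + 0.28*k + 5.58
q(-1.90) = -21.44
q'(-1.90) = 21.18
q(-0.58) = -4.60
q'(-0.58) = 6.92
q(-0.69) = -5.39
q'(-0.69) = 7.51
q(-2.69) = -44.12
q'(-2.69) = 37.17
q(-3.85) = -105.56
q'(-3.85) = 70.76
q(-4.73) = -182.06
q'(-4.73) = 104.26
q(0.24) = 0.25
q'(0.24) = 5.90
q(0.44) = 1.49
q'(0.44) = 6.57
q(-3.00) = -56.83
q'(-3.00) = 44.97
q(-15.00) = -5082.07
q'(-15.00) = 1007.13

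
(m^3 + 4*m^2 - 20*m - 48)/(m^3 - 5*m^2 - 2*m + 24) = (m + 6)/(m - 3)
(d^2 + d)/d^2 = (d + 1)/d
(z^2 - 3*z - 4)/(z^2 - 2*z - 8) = (z + 1)/(z + 2)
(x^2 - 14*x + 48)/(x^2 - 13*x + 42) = (x - 8)/(x - 7)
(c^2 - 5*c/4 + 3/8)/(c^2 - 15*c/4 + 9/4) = (c - 1/2)/(c - 3)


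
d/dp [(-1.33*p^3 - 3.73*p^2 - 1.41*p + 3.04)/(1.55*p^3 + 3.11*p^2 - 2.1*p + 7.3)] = (1.6452*p^4 + 9.957*p^3 - 31.0449*p^2 - 73.3668*p - 3.909)/(2.4025*p^6 + 9.641*p^5 + 3.1621*p^4 + 9.568*p^3 + 49.816*p^2 - 30.66*p + 53.29)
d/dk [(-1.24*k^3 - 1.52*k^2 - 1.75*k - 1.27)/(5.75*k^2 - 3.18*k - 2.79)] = (-7.13*k^4 + 7.8864*k^3 + 25.2749*k^2 + 23.0866*k + 0.8439)/(33.0625*k^4 - 36.57*k^3 - 21.9726*k^2 + 17.7444*k + 7.7841)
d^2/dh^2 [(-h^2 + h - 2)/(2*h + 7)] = -142/(8*h^3 + 84*h^2 + 294*h + 343)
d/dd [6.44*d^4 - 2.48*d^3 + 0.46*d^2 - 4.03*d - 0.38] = 25.76*d^3 - 7.44*d^2 + 0.92*d - 4.03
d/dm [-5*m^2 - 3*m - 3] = -10*m - 3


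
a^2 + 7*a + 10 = (a + 2)*(a + 5)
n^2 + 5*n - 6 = (n - 1)*(n + 6)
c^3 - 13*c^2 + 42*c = c*(c - 7)*(c - 6)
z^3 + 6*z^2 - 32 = (z - 2)*(z + 4)^2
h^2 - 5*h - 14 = (h - 7)*(h + 2)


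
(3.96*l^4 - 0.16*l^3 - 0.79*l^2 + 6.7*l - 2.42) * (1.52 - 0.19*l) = -0.7524*l^5 + 6.0496*l^4 - 0.0931*l^3 - 2.4738*l^2 + 10.6438*l - 3.6784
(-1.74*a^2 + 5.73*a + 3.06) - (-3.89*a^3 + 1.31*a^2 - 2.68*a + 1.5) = 3.89*a^3 - 3.05*a^2 + 8.41*a + 1.56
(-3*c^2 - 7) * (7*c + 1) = -21*c^3 - 3*c^2 - 49*c - 7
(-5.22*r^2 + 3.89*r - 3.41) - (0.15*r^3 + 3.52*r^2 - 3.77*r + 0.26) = -0.15*r^3 - 8.74*r^2 + 7.66*r - 3.67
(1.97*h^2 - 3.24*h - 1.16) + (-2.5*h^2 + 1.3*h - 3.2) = -0.53*h^2 - 1.94*h - 4.36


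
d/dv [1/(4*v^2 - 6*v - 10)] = (3 - 4*v)/(2*(-2*v^2 + 3*v + 5)^2)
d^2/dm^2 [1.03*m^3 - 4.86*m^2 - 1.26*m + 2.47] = 6.18*m - 9.72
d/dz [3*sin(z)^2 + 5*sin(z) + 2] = (6*sin(z) + 5)*cos(z)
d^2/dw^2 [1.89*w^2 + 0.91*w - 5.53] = 3.78000000000000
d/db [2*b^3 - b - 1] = 6*b^2 - 1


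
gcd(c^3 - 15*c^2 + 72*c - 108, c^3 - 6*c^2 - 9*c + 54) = c^2 - 9*c + 18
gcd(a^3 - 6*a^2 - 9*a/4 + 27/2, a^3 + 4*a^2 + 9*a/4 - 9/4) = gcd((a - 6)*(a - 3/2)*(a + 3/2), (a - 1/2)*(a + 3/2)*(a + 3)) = a + 3/2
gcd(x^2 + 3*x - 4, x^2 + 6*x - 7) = x - 1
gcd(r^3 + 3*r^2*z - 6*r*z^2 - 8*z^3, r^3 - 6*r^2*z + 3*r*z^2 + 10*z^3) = -r^2 + r*z + 2*z^2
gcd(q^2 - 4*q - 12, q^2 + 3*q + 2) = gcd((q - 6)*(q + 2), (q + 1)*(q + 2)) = q + 2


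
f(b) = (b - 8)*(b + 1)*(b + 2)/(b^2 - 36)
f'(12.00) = 1.19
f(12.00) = 6.74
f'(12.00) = 1.19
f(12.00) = 6.74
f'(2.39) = 1.38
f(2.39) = 2.76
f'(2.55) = 1.46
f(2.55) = 2.98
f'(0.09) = 0.64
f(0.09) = 0.50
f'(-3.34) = -2.19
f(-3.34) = 1.43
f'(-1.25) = 0.14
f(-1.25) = -0.05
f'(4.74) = 6.68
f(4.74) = 9.32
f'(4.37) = 4.30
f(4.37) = 7.35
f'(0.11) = 0.64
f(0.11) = 0.51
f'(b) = -2*b*(b - 8)*(b + 1)*(b + 2)/(b^2 - 36)^2 + (b - 8)*(b + 1)/(b^2 - 36) + (b - 8)*(b + 2)/(b^2 - 36) + (b + 1)*(b + 2)/(b^2 - 36)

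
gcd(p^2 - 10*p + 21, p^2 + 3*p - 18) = p - 3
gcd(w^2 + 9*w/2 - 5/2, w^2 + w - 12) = 1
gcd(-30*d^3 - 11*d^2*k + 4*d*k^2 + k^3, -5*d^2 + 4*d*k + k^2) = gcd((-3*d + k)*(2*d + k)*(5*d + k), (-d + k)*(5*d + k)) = 5*d + k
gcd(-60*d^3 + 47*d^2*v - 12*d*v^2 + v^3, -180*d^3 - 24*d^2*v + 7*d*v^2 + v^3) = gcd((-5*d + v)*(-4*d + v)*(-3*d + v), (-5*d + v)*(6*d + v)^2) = -5*d + v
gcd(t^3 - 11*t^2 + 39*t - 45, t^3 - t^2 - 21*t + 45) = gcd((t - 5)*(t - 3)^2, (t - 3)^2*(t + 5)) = t^2 - 6*t + 9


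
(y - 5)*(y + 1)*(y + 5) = y^3 + y^2 - 25*y - 25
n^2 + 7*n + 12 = (n + 3)*(n + 4)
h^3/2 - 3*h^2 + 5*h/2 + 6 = (h/2 + 1/2)*(h - 4)*(h - 3)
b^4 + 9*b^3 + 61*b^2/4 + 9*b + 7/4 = (b + 1/2)^2*(b + 1)*(b + 7)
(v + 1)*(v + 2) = v^2 + 3*v + 2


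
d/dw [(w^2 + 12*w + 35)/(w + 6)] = (w^2 + 12*w + 37)/(w^2 + 12*w + 36)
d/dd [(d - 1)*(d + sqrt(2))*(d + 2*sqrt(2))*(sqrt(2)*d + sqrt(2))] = 4*sqrt(2)*d^3 + 18*d^2 + 6*sqrt(2)*d - 6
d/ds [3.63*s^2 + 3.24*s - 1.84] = 7.26*s + 3.24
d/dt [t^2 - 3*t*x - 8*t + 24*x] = 2*t - 3*x - 8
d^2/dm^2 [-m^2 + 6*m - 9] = -2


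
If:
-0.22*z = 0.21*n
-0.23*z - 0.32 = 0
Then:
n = 1.46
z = -1.39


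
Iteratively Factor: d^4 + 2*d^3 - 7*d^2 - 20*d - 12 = (d + 1)*(d^3 + d^2 - 8*d - 12) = (d - 3)*(d + 1)*(d^2 + 4*d + 4) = (d - 3)*(d + 1)*(d + 2)*(d + 2)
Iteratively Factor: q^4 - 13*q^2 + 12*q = (q - 3)*(q^3 + 3*q^2 - 4*q) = q*(q - 3)*(q^2 + 3*q - 4) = q*(q - 3)*(q - 1)*(q + 4)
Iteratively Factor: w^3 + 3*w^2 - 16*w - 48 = (w - 4)*(w^2 + 7*w + 12) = (w - 4)*(w + 3)*(w + 4)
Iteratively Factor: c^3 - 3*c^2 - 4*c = (c + 1)*(c^2 - 4*c) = (c - 4)*(c + 1)*(c)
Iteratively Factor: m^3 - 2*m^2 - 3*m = (m + 1)*(m^2 - 3*m) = (m - 3)*(m + 1)*(m)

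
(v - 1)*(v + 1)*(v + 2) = v^3 + 2*v^2 - v - 2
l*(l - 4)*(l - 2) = l^3 - 6*l^2 + 8*l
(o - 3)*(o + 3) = o^2 - 9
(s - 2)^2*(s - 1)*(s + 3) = s^4 - 2*s^3 - 7*s^2 + 20*s - 12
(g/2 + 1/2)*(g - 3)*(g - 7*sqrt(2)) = g^3/2 - 7*sqrt(2)*g^2/2 - g^2 - 3*g/2 + 7*sqrt(2)*g + 21*sqrt(2)/2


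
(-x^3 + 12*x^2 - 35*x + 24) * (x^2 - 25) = -x^5 + 12*x^4 - 10*x^3 - 276*x^2 + 875*x - 600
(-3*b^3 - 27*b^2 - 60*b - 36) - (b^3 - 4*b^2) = -4*b^3 - 23*b^2 - 60*b - 36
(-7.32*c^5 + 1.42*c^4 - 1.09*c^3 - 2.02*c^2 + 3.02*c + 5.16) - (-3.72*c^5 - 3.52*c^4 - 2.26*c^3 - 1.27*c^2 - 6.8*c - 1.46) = -3.6*c^5 + 4.94*c^4 + 1.17*c^3 - 0.75*c^2 + 9.82*c + 6.62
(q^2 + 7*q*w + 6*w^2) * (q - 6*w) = q^3 + q^2*w - 36*q*w^2 - 36*w^3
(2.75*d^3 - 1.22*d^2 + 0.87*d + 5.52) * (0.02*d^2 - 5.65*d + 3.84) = 0.055*d^5 - 15.5619*d^4 + 17.4704*d^3 - 9.4899*d^2 - 27.8472*d + 21.1968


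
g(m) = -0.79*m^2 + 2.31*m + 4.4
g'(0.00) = 2.31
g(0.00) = 4.40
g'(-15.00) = 26.01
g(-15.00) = -208.00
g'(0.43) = 1.63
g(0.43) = 5.25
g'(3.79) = -3.68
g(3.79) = 1.81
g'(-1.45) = 4.60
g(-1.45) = -0.61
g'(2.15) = -1.09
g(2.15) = 5.71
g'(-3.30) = 7.52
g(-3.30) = -11.83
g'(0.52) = 1.49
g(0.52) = 5.39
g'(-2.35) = 6.02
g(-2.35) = -5.39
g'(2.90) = -2.27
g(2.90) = 4.46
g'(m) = 2.31 - 1.58*m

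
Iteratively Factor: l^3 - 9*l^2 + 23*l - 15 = (l - 1)*(l^2 - 8*l + 15) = (l - 5)*(l - 1)*(l - 3)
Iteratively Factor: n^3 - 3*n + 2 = (n - 1)*(n^2 + n - 2) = (n - 1)^2*(n + 2)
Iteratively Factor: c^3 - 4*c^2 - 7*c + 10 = (c - 5)*(c^2 + c - 2) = (c - 5)*(c + 2)*(c - 1)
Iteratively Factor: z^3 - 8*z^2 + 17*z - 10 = (z - 5)*(z^2 - 3*z + 2) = (z - 5)*(z - 1)*(z - 2)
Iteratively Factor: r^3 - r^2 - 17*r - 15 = (r + 3)*(r^2 - 4*r - 5) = (r - 5)*(r + 3)*(r + 1)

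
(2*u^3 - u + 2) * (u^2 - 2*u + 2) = 2*u^5 - 4*u^4 + 3*u^3 + 4*u^2 - 6*u + 4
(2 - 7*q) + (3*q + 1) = 3 - 4*q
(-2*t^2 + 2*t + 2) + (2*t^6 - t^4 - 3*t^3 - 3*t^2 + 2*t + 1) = 2*t^6 - t^4 - 3*t^3 - 5*t^2 + 4*t + 3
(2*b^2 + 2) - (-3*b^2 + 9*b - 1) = 5*b^2 - 9*b + 3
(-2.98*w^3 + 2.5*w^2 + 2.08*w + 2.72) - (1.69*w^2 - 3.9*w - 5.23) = -2.98*w^3 + 0.81*w^2 + 5.98*w + 7.95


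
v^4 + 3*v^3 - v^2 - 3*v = v*(v - 1)*(v + 1)*(v + 3)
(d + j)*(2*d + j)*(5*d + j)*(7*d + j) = 70*d^4 + 129*d^3*j + 73*d^2*j^2 + 15*d*j^3 + j^4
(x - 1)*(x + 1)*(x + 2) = x^3 + 2*x^2 - x - 2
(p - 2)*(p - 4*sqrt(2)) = p^2 - 4*sqrt(2)*p - 2*p + 8*sqrt(2)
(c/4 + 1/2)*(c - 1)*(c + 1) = c^3/4 + c^2/2 - c/4 - 1/2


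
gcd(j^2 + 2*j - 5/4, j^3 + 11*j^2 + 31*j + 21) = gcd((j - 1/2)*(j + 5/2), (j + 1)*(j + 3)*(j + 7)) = 1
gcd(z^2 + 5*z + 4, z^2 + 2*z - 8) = z + 4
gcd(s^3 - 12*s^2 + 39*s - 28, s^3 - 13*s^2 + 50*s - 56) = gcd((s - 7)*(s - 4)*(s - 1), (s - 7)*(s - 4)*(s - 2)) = s^2 - 11*s + 28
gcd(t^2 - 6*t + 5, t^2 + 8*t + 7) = 1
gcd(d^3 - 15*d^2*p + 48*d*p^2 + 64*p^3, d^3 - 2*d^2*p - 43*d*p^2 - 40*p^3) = -d^2 + 7*d*p + 8*p^2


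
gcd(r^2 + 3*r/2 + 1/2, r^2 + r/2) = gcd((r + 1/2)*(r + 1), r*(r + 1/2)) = r + 1/2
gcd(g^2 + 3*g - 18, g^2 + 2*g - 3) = 1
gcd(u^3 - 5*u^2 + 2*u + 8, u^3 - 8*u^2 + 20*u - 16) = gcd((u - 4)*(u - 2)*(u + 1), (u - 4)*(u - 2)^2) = u^2 - 6*u + 8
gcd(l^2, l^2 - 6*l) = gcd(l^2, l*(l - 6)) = l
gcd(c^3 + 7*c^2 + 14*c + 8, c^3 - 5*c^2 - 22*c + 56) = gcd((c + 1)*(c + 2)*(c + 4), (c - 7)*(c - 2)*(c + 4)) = c + 4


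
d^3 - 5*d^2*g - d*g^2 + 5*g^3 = (d - 5*g)*(d - g)*(d + g)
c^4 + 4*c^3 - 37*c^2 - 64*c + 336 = (c - 4)*(c - 3)*(c + 4)*(c + 7)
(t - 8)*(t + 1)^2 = t^3 - 6*t^2 - 15*t - 8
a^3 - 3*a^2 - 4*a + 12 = (a - 3)*(a - 2)*(a + 2)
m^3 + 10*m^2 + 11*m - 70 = (m - 2)*(m + 5)*(m + 7)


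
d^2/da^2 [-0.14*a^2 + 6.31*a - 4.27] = -0.280000000000000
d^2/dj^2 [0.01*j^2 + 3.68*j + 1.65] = 0.0200000000000000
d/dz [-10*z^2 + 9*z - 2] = 9 - 20*z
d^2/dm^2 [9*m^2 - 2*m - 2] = 18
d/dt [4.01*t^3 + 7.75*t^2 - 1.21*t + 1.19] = 12.03*t^2 + 15.5*t - 1.21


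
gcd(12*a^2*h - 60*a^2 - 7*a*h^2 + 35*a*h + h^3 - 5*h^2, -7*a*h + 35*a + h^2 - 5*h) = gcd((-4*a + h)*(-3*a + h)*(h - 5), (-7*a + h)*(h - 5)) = h - 5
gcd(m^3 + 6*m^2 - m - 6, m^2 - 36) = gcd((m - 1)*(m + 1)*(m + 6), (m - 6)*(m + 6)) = m + 6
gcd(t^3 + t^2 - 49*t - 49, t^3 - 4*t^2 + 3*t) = 1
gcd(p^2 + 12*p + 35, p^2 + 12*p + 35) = p^2 + 12*p + 35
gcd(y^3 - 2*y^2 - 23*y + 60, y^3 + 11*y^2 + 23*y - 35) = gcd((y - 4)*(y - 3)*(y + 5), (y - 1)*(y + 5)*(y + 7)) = y + 5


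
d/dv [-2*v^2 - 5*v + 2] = -4*v - 5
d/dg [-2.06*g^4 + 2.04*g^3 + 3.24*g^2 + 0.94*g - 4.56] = -8.24*g^3 + 6.12*g^2 + 6.48*g + 0.94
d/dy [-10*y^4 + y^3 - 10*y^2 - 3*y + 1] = -40*y^3 + 3*y^2 - 20*y - 3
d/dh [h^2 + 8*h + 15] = 2*h + 8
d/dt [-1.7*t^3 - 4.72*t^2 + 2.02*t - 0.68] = -5.1*t^2 - 9.44*t + 2.02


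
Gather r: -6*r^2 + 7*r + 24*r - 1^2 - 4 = -6*r^2 + 31*r - 5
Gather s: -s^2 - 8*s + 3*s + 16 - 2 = -s^2 - 5*s + 14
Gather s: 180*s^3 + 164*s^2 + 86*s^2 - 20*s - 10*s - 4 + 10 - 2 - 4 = 180*s^3 + 250*s^2 - 30*s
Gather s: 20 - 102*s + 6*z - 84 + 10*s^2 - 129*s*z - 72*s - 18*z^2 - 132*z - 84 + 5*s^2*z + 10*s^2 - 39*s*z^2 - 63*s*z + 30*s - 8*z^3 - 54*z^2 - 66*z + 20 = s^2*(5*z + 20) + s*(-39*z^2 - 192*z - 144) - 8*z^3 - 72*z^2 - 192*z - 128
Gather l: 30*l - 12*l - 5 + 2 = 18*l - 3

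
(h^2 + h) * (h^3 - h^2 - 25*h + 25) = h^5 - 26*h^3 + 25*h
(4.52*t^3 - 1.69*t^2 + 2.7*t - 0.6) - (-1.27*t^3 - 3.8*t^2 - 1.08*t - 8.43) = 5.79*t^3 + 2.11*t^2 + 3.78*t + 7.83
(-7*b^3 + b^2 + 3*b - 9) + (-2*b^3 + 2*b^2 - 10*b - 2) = -9*b^3 + 3*b^2 - 7*b - 11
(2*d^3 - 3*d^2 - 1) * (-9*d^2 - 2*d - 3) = -18*d^5 + 23*d^4 + 18*d^2 + 2*d + 3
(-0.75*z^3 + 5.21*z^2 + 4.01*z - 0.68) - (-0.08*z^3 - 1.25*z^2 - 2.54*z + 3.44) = -0.67*z^3 + 6.46*z^2 + 6.55*z - 4.12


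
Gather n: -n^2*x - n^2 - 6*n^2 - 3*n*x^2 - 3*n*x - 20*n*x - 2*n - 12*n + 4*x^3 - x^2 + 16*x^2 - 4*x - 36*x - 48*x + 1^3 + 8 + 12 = n^2*(-x - 7) + n*(-3*x^2 - 23*x - 14) + 4*x^3 + 15*x^2 - 88*x + 21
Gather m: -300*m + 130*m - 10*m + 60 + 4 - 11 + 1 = 54 - 180*m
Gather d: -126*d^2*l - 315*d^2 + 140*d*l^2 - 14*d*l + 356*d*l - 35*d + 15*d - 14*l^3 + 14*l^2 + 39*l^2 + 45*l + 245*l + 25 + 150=d^2*(-126*l - 315) + d*(140*l^2 + 342*l - 20) - 14*l^3 + 53*l^2 + 290*l + 175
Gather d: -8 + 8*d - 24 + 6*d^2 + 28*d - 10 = 6*d^2 + 36*d - 42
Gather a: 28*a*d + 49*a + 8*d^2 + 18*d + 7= a*(28*d + 49) + 8*d^2 + 18*d + 7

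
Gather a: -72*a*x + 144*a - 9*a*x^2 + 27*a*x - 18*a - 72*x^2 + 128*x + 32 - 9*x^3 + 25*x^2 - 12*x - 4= a*(-9*x^2 - 45*x + 126) - 9*x^3 - 47*x^2 + 116*x + 28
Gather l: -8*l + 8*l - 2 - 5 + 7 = 0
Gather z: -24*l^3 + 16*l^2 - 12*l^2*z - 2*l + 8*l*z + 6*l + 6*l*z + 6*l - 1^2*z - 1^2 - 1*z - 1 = -24*l^3 + 16*l^2 + 10*l + z*(-12*l^2 + 14*l - 2) - 2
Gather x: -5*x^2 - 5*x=-5*x^2 - 5*x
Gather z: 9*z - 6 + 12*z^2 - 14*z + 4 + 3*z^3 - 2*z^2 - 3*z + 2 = 3*z^3 + 10*z^2 - 8*z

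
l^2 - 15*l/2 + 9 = (l - 6)*(l - 3/2)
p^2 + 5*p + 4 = (p + 1)*(p + 4)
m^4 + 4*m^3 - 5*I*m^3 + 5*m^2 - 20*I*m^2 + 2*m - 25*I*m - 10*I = (m + 2)*(m - 5*I)*(-I*m - I)*(I*m + I)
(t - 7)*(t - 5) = t^2 - 12*t + 35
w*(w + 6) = w^2 + 6*w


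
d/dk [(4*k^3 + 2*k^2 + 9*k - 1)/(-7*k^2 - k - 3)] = (-28*k^4 - 8*k^3 + 25*k^2 - 26*k - 28)/(49*k^4 + 14*k^3 + 43*k^2 + 6*k + 9)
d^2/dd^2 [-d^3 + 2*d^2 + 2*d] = 4 - 6*d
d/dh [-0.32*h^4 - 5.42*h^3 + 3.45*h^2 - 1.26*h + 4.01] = -1.28*h^3 - 16.26*h^2 + 6.9*h - 1.26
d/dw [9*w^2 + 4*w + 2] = 18*w + 4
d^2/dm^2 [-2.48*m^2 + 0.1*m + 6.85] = -4.96000000000000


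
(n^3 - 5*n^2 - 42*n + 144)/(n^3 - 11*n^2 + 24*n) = (n + 6)/n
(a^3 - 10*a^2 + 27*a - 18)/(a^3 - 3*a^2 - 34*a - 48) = (-a^3 + 10*a^2 - 27*a + 18)/(-a^3 + 3*a^2 + 34*a + 48)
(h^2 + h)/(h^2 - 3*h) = (h + 1)/(h - 3)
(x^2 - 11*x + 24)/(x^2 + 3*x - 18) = (x - 8)/(x + 6)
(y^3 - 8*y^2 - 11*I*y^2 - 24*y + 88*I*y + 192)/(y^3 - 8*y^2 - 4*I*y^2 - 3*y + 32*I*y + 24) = (y - 8*I)/(y - I)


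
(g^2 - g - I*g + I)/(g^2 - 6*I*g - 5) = (g - 1)/(g - 5*I)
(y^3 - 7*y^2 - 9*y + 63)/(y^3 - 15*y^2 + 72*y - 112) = (y^2 - 9)/(y^2 - 8*y + 16)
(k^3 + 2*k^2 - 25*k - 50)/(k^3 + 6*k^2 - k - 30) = (k^2 - 3*k - 10)/(k^2 + k - 6)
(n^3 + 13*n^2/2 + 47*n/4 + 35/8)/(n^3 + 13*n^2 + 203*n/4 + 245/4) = (n + 1/2)/(n + 7)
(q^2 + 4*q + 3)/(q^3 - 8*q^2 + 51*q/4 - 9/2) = 4*(q^2 + 4*q + 3)/(4*q^3 - 32*q^2 + 51*q - 18)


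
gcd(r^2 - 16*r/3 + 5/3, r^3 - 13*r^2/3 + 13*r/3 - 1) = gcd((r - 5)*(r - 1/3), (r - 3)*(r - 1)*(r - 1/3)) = r - 1/3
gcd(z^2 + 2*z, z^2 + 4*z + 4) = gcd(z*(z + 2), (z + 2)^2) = z + 2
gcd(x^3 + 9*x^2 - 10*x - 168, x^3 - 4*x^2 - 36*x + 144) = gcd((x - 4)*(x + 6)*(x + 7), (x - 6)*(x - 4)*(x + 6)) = x^2 + 2*x - 24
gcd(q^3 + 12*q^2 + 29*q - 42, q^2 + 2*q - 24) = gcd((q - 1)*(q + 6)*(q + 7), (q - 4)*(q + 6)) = q + 6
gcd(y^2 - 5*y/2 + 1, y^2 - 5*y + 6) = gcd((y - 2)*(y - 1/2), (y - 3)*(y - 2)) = y - 2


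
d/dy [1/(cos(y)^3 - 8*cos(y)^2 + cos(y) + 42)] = (3*cos(y)^2 - 16*cos(y) + 1)*sin(y)/(cos(y)^3 - 8*cos(y)^2 + cos(y) + 42)^2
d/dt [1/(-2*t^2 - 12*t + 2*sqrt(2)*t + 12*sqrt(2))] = (t - sqrt(2)/2 + 3)/(t^2 - sqrt(2)*t + 6*t - 6*sqrt(2))^2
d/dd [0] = 0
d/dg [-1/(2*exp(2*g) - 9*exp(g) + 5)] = (4*exp(g) - 9)*exp(g)/(2*exp(2*g) - 9*exp(g) + 5)^2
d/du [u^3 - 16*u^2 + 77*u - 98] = 3*u^2 - 32*u + 77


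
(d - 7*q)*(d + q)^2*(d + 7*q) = d^4 + 2*d^3*q - 48*d^2*q^2 - 98*d*q^3 - 49*q^4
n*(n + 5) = n^2 + 5*n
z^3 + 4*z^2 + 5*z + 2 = (z + 1)^2*(z + 2)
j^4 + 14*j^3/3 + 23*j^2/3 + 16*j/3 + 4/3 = (j + 2/3)*(j + 1)^2*(j + 2)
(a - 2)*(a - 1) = a^2 - 3*a + 2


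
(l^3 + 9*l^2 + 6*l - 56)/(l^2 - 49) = (l^2 + 2*l - 8)/(l - 7)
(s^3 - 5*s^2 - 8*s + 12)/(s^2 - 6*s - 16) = (s^2 - 7*s + 6)/(s - 8)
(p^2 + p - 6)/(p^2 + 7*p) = (p^2 + p - 6)/(p*(p + 7))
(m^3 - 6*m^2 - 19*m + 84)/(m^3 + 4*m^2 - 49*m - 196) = (m - 3)/(m + 7)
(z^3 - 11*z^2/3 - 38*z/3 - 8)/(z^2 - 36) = (3*z^2 + 7*z + 4)/(3*(z + 6))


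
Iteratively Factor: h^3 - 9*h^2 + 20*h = (h)*(h^2 - 9*h + 20) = h*(h - 5)*(h - 4)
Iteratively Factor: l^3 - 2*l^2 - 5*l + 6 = (l - 3)*(l^2 + l - 2) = (l - 3)*(l - 1)*(l + 2)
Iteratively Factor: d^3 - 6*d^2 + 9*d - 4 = (d - 4)*(d^2 - 2*d + 1) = (d - 4)*(d - 1)*(d - 1)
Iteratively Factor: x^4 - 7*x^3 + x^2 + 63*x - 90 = (x - 3)*(x^3 - 4*x^2 - 11*x + 30) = (x - 3)*(x - 2)*(x^2 - 2*x - 15) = (x - 5)*(x - 3)*(x - 2)*(x + 3)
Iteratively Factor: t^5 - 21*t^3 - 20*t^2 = (t + 1)*(t^4 - t^3 - 20*t^2) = (t + 1)*(t + 4)*(t^3 - 5*t^2) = (t - 5)*(t + 1)*(t + 4)*(t^2) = t*(t - 5)*(t + 1)*(t + 4)*(t)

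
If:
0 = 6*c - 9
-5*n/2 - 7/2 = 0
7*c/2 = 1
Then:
No Solution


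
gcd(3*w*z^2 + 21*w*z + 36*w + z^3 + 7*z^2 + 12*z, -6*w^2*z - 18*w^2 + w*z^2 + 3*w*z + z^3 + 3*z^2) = 3*w*z + 9*w + z^2 + 3*z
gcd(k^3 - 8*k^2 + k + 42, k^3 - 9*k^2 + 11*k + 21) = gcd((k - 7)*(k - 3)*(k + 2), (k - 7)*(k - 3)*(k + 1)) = k^2 - 10*k + 21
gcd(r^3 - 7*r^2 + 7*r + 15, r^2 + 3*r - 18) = r - 3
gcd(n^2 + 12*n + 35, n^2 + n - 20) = n + 5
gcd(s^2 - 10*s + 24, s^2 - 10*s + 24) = s^2 - 10*s + 24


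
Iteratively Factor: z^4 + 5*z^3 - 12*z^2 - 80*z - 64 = (z + 4)*(z^3 + z^2 - 16*z - 16) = (z + 4)^2*(z^2 - 3*z - 4) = (z + 1)*(z + 4)^2*(z - 4)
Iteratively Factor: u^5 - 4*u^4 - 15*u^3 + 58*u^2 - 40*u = (u)*(u^4 - 4*u^3 - 15*u^2 + 58*u - 40) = u*(u - 2)*(u^3 - 2*u^2 - 19*u + 20) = u*(u - 2)*(u - 1)*(u^2 - u - 20) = u*(u - 2)*(u - 1)*(u + 4)*(u - 5)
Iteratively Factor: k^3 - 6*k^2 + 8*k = (k - 2)*(k^2 - 4*k) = k*(k - 2)*(k - 4)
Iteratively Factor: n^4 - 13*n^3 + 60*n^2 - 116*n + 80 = (n - 4)*(n^3 - 9*n^2 + 24*n - 20) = (n - 4)*(n - 2)*(n^2 - 7*n + 10) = (n - 4)*(n - 2)^2*(n - 5)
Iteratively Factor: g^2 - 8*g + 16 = (g - 4)*(g - 4)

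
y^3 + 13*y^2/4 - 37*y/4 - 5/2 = (y - 2)*(y + 1/4)*(y + 5)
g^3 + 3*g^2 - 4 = (g - 1)*(g + 2)^2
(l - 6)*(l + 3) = l^2 - 3*l - 18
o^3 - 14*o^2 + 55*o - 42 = (o - 7)*(o - 6)*(o - 1)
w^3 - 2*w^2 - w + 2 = (w - 2)*(w - 1)*(w + 1)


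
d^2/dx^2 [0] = 0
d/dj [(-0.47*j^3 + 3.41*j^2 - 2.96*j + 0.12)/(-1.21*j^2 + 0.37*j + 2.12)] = (0.5687*j^4 - 0.347799999999999*j^3 - 5.3091*j^2 + 14.7488*j - 6.3196)/(1.4641*j^4 - 0.8954*j^3 - 4.9935*j^2 + 1.5688*j + 4.4944)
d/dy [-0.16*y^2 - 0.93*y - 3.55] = -0.32*y - 0.93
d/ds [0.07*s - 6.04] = 0.0700000000000000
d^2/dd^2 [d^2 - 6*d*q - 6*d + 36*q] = 2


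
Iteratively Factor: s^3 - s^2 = (s - 1)*(s^2) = s*(s - 1)*(s)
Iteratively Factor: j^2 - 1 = (j - 1)*(j + 1)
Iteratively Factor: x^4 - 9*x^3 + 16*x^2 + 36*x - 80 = (x + 2)*(x^3 - 11*x^2 + 38*x - 40) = (x - 2)*(x + 2)*(x^2 - 9*x + 20) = (x - 4)*(x - 2)*(x + 2)*(x - 5)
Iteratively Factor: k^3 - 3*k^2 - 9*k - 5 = (k + 1)*(k^2 - 4*k - 5) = (k - 5)*(k + 1)*(k + 1)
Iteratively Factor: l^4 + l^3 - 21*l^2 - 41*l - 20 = (l + 4)*(l^3 - 3*l^2 - 9*l - 5) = (l - 5)*(l + 4)*(l^2 + 2*l + 1) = (l - 5)*(l + 1)*(l + 4)*(l + 1)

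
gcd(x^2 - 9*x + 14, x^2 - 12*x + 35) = x - 7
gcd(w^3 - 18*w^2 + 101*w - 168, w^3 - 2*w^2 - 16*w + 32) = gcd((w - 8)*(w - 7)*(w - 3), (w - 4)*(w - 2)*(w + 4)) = 1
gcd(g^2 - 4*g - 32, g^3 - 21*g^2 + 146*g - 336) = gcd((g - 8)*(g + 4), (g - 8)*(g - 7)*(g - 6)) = g - 8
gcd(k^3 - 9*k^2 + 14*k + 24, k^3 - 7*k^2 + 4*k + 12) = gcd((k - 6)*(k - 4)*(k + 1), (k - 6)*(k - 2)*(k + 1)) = k^2 - 5*k - 6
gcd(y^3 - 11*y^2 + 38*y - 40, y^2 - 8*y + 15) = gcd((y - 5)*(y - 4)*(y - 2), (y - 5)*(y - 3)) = y - 5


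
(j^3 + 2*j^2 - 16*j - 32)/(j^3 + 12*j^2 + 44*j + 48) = (j - 4)/(j + 6)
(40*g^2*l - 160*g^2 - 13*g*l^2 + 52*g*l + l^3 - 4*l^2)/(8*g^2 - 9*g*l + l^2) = (5*g*l - 20*g - l^2 + 4*l)/(g - l)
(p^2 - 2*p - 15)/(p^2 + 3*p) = (p - 5)/p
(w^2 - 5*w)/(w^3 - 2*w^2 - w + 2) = w*(w - 5)/(w^3 - 2*w^2 - w + 2)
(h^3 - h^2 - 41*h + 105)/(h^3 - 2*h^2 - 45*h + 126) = (h - 5)/(h - 6)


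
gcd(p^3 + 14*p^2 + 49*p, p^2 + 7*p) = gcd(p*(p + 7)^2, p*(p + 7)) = p^2 + 7*p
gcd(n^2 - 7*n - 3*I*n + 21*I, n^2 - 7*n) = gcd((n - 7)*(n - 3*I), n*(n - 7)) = n - 7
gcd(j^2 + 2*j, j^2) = j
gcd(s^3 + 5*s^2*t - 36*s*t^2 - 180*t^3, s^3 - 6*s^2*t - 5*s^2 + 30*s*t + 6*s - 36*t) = s - 6*t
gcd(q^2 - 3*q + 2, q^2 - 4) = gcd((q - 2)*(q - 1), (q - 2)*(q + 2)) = q - 2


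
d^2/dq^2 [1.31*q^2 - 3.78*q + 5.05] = 2.62000000000000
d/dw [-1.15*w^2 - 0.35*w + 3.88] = -2.3*w - 0.35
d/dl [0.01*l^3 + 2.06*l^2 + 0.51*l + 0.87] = 0.03*l^2 + 4.12*l + 0.51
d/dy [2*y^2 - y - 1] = 4*y - 1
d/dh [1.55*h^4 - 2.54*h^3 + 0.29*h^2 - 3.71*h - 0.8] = 6.2*h^3 - 7.62*h^2 + 0.58*h - 3.71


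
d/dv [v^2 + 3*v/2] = 2*v + 3/2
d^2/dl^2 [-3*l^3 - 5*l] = -18*l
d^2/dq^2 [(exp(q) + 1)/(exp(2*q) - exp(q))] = (exp(3*q) + 5*exp(2*q) - 3*exp(q) + 1)*exp(-q)/(exp(3*q) - 3*exp(2*q) + 3*exp(q) - 1)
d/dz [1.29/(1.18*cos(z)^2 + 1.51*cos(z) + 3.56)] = (3.0444*cos(z) + 1.9479)*sin(z)/(1.18*cos(z)^2 + 1.51*cos(z) + 3.56)^2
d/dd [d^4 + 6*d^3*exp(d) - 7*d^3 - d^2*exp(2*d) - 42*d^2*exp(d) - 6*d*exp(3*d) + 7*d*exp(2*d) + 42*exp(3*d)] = 6*d^3*exp(d) + 4*d^3 - 2*d^2*exp(2*d) - 24*d^2*exp(d) - 21*d^2 - 18*d*exp(3*d) + 12*d*exp(2*d) - 84*d*exp(d) + 120*exp(3*d) + 7*exp(2*d)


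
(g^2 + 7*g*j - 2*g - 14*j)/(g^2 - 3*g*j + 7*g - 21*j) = (g^2 + 7*g*j - 2*g - 14*j)/(g^2 - 3*g*j + 7*g - 21*j)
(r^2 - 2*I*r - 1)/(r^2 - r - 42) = (-r^2 + 2*I*r + 1)/(-r^2 + r + 42)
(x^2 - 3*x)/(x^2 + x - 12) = x/(x + 4)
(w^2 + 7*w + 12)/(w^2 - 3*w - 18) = (w + 4)/(w - 6)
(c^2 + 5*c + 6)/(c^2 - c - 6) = (c + 3)/(c - 3)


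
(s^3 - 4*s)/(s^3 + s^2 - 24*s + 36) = s*(s + 2)/(s^2 + 3*s - 18)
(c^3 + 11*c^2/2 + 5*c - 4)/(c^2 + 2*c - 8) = (c^2 + 3*c/2 - 1)/(c - 2)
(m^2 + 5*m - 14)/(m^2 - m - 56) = (m - 2)/(m - 8)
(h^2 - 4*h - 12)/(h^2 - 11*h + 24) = (h^2 - 4*h - 12)/(h^2 - 11*h + 24)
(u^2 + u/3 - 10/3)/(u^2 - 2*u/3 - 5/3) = (u + 2)/(u + 1)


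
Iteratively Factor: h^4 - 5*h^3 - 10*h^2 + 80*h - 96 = (h - 4)*(h^3 - h^2 - 14*h + 24) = (h - 4)*(h - 2)*(h^2 + h - 12) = (h - 4)*(h - 3)*(h - 2)*(h + 4)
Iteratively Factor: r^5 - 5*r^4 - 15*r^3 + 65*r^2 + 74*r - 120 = (r - 5)*(r^4 - 15*r^2 - 10*r + 24) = (r - 5)*(r + 3)*(r^3 - 3*r^2 - 6*r + 8) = (r - 5)*(r - 1)*(r + 3)*(r^2 - 2*r - 8) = (r - 5)*(r - 1)*(r + 2)*(r + 3)*(r - 4)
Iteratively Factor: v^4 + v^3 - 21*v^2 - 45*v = (v)*(v^3 + v^2 - 21*v - 45) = v*(v - 5)*(v^2 + 6*v + 9) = v*(v - 5)*(v + 3)*(v + 3)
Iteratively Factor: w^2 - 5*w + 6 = (w - 3)*(w - 2)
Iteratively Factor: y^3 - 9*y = (y)*(y^2 - 9) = y*(y - 3)*(y + 3)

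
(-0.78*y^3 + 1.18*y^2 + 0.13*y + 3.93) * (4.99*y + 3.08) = -3.8922*y^4 + 3.4858*y^3 + 4.2831*y^2 + 20.0111*y + 12.1044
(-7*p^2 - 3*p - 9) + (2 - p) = -7*p^2 - 4*p - 7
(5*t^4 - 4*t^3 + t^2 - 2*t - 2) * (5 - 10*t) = -50*t^5 + 65*t^4 - 30*t^3 + 25*t^2 + 10*t - 10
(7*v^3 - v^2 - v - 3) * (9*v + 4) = 63*v^4 + 19*v^3 - 13*v^2 - 31*v - 12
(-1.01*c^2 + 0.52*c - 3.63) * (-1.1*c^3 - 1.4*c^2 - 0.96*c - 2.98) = 1.111*c^5 + 0.842*c^4 + 4.2346*c^3 + 7.5926*c^2 + 1.9352*c + 10.8174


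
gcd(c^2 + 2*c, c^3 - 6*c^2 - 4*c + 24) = c + 2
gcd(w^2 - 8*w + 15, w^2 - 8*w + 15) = w^2 - 8*w + 15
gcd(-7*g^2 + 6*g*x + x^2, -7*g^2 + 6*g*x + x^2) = -7*g^2 + 6*g*x + x^2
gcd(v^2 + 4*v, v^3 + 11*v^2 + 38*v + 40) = v + 4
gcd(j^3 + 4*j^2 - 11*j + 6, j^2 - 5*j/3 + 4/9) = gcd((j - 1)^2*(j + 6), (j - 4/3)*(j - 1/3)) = 1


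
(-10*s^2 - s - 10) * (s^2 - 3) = -10*s^4 - s^3 + 20*s^2 + 3*s + 30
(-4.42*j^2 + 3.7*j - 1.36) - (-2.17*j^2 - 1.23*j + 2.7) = -2.25*j^2 + 4.93*j - 4.06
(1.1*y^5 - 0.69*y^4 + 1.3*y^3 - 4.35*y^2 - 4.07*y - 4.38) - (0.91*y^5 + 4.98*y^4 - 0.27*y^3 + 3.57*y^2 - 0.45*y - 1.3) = 0.19*y^5 - 5.67*y^4 + 1.57*y^3 - 7.92*y^2 - 3.62*y - 3.08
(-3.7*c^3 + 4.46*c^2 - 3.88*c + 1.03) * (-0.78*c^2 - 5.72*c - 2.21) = 2.886*c^5 + 17.6852*c^4 - 14.3078*c^3 + 11.5336*c^2 + 2.6832*c - 2.2763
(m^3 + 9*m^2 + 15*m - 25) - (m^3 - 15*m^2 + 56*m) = 24*m^2 - 41*m - 25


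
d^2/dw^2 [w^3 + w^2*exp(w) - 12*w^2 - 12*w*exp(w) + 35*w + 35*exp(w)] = w^2*exp(w) - 8*w*exp(w) + 6*w + 13*exp(w) - 24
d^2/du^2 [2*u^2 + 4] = 4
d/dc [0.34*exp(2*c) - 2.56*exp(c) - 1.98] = (0.68*exp(c) - 2.56)*exp(c)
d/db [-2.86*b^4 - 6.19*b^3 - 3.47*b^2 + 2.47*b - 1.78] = -11.44*b^3 - 18.57*b^2 - 6.94*b + 2.47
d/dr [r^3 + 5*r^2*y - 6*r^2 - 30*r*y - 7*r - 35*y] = 3*r^2 + 10*r*y - 12*r - 30*y - 7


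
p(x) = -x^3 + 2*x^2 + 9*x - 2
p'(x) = -3*x^2 + 4*x + 9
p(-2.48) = 3.23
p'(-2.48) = -19.37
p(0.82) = 6.17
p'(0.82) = 10.26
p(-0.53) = -6.06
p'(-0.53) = 6.04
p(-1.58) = -7.28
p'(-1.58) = -4.81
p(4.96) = -30.18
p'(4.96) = -44.96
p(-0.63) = -6.63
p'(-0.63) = 5.29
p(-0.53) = -6.06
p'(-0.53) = 6.04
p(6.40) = -124.62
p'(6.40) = -88.28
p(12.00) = -1334.00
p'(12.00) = -375.00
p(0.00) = -2.00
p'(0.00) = 9.00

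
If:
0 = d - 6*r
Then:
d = 6*r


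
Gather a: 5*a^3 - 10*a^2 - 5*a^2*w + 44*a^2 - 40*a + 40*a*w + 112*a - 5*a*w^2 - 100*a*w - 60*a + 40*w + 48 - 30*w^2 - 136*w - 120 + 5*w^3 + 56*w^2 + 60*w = 5*a^3 + a^2*(34 - 5*w) + a*(-5*w^2 - 60*w + 12) + 5*w^3 + 26*w^2 - 36*w - 72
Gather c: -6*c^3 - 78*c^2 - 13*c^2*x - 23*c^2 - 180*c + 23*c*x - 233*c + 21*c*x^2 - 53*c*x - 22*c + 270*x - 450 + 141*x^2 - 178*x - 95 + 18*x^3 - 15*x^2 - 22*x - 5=-6*c^3 + c^2*(-13*x - 101) + c*(21*x^2 - 30*x - 435) + 18*x^3 + 126*x^2 + 70*x - 550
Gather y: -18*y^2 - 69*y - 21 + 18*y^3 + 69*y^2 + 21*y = 18*y^3 + 51*y^2 - 48*y - 21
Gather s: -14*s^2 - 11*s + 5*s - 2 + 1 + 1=-14*s^2 - 6*s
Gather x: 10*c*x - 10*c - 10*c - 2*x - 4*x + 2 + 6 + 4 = -20*c + x*(10*c - 6) + 12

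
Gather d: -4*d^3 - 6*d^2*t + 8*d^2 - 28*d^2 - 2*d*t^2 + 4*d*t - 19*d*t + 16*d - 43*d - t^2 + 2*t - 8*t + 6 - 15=-4*d^3 + d^2*(-6*t - 20) + d*(-2*t^2 - 15*t - 27) - t^2 - 6*t - 9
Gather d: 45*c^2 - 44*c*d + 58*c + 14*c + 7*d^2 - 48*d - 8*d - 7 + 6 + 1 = 45*c^2 + 72*c + 7*d^2 + d*(-44*c - 56)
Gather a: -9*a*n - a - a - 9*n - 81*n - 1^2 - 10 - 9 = a*(-9*n - 2) - 90*n - 20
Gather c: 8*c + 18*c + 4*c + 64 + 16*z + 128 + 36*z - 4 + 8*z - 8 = 30*c + 60*z + 180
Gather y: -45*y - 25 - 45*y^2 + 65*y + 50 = -45*y^2 + 20*y + 25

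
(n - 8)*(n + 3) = n^2 - 5*n - 24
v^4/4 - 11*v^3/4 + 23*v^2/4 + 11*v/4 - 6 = (v/4 + 1/4)*(v - 8)*(v - 3)*(v - 1)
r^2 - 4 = (r - 2)*(r + 2)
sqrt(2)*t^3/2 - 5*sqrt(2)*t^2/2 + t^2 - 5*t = t*(t - 5)*(sqrt(2)*t/2 + 1)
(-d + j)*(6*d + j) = -6*d^2 + 5*d*j + j^2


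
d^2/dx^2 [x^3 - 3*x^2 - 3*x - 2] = 6*x - 6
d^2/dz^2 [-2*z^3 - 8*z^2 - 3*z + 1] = -12*z - 16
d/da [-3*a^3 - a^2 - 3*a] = -9*a^2 - 2*a - 3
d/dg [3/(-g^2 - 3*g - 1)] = 3*(2*g + 3)/(g^2 + 3*g + 1)^2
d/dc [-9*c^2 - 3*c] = -18*c - 3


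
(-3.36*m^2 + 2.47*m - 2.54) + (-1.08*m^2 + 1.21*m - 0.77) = -4.44*m^2 + 3.68*m - 3.31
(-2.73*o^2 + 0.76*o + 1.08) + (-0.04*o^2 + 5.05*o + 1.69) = -2.77*o^2 + 5.81*o + 2.77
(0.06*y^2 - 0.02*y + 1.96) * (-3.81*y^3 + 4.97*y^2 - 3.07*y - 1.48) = -0.2286*y^5 + 0.3744*y^4 - 7.7512*y^3 + 9.7138*y^2 - 5.9876*y - 2.9008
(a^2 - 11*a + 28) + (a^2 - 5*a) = 2*a^2 - 16*a + 28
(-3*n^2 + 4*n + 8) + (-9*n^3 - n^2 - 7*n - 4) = -9*n^3 - 4*n^2 - 3*n + 4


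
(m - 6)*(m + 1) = m^2 - 5*m - 6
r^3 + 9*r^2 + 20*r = r*(r + 4)*(r + 5)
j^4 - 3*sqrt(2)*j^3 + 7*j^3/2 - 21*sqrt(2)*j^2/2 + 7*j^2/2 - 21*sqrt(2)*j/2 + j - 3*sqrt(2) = (j + 1/2)*(j + 1)*(j + 2)*(j - 3*sqrt(2))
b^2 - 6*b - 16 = (b - 8)*(b + 2)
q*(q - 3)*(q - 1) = q^3 - 4*q^2 + 3*q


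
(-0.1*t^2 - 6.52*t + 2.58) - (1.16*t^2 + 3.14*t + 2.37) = -1.26*t^2 - 9.66*t + 0.21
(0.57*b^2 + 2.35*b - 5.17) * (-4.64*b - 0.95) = -2.6448*b^3 - 11.4455*b^2 + 21.7563*b + 4.9115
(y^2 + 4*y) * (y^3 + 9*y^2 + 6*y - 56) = y^5 + 13*y^4 + 42*y^3 - 32*y^2 - 224*y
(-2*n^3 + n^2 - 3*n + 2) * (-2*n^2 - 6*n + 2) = 4*n^5 + 10*n^4 - 4*n^3 + 16*n^2 - 18*n + 4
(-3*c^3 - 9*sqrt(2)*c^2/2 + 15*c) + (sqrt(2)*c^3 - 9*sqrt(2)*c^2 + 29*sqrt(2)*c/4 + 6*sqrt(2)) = -3*c^3 + sqrt(2)*c^3 - 27*sqrt(2)*c^2/2 + 29*sqrt(2)*c/4 + 15*c + 6*sqrt(2)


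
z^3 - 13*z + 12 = (z - 3)*(z - 1)*(z + 4)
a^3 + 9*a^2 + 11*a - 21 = (a - 1)*(a + 3)*(a + 7)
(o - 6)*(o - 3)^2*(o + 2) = o^4 - 10*o^3 + 21*o^2 + 36*o - 108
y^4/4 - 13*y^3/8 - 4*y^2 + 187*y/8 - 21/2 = (y/4 + 1)*(y - 7)*(y - 3)*(y - 1/2)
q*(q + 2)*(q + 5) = q^3 + 7*q^2 + 10*q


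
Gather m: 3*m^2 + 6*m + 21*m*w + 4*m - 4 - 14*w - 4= 3*m^2 + m*(21*w + 10) - 14*w - 8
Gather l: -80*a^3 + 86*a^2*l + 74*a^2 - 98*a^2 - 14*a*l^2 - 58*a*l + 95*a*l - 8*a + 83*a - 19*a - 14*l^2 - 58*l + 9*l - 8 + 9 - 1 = -80*a^3 - 24*a^2 + 56*a + l^2*(-14*a - 14) + l*(86*a^2 + 37*a - 49)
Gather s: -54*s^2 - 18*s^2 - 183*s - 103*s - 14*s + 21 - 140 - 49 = -72*s^2 - 300*s - 168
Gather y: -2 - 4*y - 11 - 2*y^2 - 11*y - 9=-2*y^2 - 15*y - 22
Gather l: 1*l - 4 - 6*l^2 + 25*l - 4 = -6*l^2 + 26*l - 8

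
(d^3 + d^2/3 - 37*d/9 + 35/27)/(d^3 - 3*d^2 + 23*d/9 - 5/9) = (d + 7/3)/(d - 1)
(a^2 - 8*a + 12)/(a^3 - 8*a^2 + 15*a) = (a^2 - 8*a + 12)/(a*(a^2 - 8*a + 15))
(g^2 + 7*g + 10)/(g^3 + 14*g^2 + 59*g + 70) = 1/(g + 7)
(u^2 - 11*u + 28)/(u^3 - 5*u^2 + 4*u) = (u - 7)/(u*(u - 1))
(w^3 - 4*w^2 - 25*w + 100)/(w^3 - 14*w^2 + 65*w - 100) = (w + 5)/(w - 5)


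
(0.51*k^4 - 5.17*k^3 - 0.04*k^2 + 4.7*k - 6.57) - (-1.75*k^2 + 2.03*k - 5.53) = 0.51*k^4 - 5.17*k^3 + 1.71*k^2 + 2.67*k - 1.04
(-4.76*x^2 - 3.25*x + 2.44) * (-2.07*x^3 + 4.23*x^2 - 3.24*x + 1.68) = 9.8532*x^5 - 13.4073*x^4 - 3.3759*x^3 + 12.8544*x^2 - 13.3656*x + 4.0992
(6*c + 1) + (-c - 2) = 5*c - 1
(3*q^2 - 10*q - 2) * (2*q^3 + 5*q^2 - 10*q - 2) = 6*q^5 - 5*q^4 - 84*q^3 + 84*q^2 + 40*q + 4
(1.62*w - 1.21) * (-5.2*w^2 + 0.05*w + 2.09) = -8.424*w^3 + 6.373*w^2 + 3.3253*w - 2.5289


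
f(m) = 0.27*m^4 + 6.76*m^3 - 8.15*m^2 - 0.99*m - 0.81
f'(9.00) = 2282.31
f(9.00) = 6029.64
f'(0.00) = -0.99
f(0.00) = -0.81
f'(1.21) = 10.89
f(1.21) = -1.39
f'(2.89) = 147.35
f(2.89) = 110.26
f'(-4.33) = 362.14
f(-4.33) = -603.21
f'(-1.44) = 61.31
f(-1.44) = -35.31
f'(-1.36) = 55.97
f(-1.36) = -30.62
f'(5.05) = 572.98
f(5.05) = 832.55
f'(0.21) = -3.51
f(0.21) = -1.31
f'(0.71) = -1.95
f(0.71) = -3.13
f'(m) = 1.08*m^3 + 20.28*m^2 - 16.3*m - 0.99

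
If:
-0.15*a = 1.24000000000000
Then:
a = -8.27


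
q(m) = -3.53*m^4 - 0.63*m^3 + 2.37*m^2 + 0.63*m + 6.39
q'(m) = -14.12*m^3 - 1.89*m^2 + 4.74*m + 0.63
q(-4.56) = -1413.75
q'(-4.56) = 1278.56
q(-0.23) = 6.37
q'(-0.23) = -0.39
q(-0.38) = 6.45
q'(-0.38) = -0.67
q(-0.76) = 6.38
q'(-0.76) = 2.13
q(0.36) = 6.84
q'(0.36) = 1.43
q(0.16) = 6.55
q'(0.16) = 1.28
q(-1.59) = -8.65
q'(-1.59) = 45.07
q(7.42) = -10815.98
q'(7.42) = -5836.54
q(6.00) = -4615.47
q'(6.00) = -3088.89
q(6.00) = -4615.47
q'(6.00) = -3088.89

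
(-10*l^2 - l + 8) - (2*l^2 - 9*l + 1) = -12*l^2 + 8*l + 7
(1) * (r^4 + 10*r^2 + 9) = r^4 + 10*r^2 + 9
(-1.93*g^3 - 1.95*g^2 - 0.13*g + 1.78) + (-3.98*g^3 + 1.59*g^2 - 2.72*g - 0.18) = -5.91*g^3 - 0.36*g^2 - 2.85*g + 1.6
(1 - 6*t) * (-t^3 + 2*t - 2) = 6*t^4 - t^3 - 12*t^2 + 14*t - 2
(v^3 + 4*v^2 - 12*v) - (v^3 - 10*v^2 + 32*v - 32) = 14*v^2 - 44*v + 32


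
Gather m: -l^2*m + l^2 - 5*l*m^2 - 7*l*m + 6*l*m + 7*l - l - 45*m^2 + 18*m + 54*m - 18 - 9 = l^2 + 6*l + m^2*(-5*l - 45) + m*(-l^2 - l + 72) - 27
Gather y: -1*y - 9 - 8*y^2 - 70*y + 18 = -8*y^2 - 71*y + 9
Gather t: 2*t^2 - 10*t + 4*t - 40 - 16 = 2*t^2 - 6*t - 56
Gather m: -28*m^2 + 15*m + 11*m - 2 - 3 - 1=-28*m^2 + 26*m - 6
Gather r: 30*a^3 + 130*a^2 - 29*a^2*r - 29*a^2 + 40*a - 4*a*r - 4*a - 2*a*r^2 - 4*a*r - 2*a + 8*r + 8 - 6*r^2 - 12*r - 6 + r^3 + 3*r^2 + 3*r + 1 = 30*a^3 + 101*a^2 + 34*a + r^3 + r^2*(-2*a - 3) + r*(-29*a^2 - 8*a - 1) + 3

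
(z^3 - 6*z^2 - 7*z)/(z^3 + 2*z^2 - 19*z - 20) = z*(z - 7)/(z^2 + z - 20)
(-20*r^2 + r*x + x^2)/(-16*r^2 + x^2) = (5*r + x)/(4*r + x)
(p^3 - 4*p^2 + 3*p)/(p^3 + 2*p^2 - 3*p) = (p - 3)/(p + 3)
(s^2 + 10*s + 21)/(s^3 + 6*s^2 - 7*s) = (s + 3)/(s*(s - 1))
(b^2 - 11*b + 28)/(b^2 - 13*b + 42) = (b - 4)/(b - 6)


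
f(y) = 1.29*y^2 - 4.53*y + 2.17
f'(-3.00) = -12.27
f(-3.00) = 27.37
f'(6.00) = 10.95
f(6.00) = 21.43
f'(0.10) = -4.27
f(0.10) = 1.73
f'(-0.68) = -6.28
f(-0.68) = 5.85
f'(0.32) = -3.70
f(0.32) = 0.85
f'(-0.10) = -4.79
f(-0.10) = 2.64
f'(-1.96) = -9.59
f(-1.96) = 16.00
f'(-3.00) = -12.27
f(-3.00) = 27.37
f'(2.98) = 3.16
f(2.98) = 0.13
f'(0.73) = -2.65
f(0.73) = -0.45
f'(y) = 2.58*y - 4.53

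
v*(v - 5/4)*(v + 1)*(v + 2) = v^4 + 7*v^3/4 - 7*v^2/4 - 5*v/2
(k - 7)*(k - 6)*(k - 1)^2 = k^4 - 15*k^3 + 69*k^2 - 97*k + 42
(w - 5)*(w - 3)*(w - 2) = w^3 - 10*w^2 + 31*w - 30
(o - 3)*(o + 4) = o^2 + o - 12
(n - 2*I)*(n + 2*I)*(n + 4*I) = n^3 + 4*I*n^2 + 4*n + 16*I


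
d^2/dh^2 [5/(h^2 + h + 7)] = 10*(-h^2 - h + (2*h + 1)^2 - 7)/(h^2 + h + 7)^3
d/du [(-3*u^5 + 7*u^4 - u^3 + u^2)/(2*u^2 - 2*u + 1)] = u*(-18*u^5 + 52*u^4 - 59*u^3 + 32*u^2 - 5*u + 2)/(4*u^4 - 8*u^3 + 8*u^2 - 4*u + 1)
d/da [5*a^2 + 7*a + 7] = 10*a + 7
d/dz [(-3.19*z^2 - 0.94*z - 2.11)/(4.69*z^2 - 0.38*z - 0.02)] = (5.6208*z^2 + 19.9194*z - 0.783)/(21.9961*z^4 - 3.5644*z^3 - 0.0432*z^2 + 0.0152*z + 0.0004)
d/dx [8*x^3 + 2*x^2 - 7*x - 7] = 24*x^2 + 4*x - 7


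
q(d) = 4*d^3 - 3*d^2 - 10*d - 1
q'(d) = 12*d^2 - 6*d - 10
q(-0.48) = 2.67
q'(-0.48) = -4.36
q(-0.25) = 1.25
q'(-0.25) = -7.75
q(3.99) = 165.42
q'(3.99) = 157.10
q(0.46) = -5.85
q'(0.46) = -10.22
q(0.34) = -4.59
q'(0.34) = -10.65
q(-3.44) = -164.93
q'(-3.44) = 152.64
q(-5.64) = -757.65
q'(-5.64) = 405.56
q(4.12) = 186.61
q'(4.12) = 168.97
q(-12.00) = -7225.00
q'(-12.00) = 1790.00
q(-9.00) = -3070.00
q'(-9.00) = 1016.00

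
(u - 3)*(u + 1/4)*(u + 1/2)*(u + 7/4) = u^4 - u^3/2 - 97*u^2/16 - 131*u/32 - 21/32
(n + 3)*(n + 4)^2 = n^3 + 11*n^2 + 40*n + 48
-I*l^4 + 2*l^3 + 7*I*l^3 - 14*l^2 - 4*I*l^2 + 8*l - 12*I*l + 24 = (l - 6)*(l - 2)*(l + 2*I)*(-I*l - I)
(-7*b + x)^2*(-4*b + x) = -196*b^3 + 105*b^2*x - 18*b*x^2 + x^3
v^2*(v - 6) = v^3 - 6*v^2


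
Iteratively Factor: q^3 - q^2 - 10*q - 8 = (q - 4)*(q^2 + 3*q + 2) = (q - 4)*(q + 1)*(q + 2)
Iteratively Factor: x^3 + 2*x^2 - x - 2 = (x + 1)*(x^2 + x - 2) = (x - 1)*(x + 1)*(x + 2)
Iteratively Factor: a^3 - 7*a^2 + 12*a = (a - 3)*(a^2 - 4*a) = a*(a - 3)*(a - 4)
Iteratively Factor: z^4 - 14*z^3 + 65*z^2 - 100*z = (z)*(z^3 - 14*z^2 + 65*z - 100) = z*(z - 4)*(z^2 - 10*z + 25) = z*(z - 5)*(z - 4)*(z - 5)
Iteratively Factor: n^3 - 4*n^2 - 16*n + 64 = (n - 4)*(n^2 - 16) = (n - 4)*(n + 4)*(n - 4)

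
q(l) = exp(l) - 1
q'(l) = exp(l)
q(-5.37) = -1.00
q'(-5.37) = 0.00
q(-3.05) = -0.95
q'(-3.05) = 0.05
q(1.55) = 3.71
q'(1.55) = 4.71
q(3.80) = 43.70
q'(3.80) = 44.70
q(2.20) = 8.03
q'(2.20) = 9.03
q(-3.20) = -0.96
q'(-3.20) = 0.04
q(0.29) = 0.34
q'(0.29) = 1.34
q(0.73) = 1.08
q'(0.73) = 2.08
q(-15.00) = -1.00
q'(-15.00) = 0.00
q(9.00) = 8102.08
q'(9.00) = 8103.08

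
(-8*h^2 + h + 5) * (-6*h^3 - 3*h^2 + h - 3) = 48*h^5 + 18*h^4 - 41*h^3 + 10*h^2 + 2*h - 15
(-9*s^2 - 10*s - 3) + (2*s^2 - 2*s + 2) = -7*s^2 - 12*s - 1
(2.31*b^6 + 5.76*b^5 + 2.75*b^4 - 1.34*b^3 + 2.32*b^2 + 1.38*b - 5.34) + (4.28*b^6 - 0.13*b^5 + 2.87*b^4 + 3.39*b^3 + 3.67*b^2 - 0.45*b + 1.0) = 6.59*b^6 + 5.63*b^5 + 5.62*b^4 + 2.05*b^3 + 5.99*b^2 + 0.93*b - 4.34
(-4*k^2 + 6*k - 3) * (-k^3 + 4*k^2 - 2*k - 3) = 4*k^5 - 22*k^4 + 35*k^3 - 12*k^2 - 12*k + 9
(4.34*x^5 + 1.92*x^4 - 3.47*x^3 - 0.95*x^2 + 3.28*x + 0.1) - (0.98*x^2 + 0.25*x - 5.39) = 4.34*x^5 + 1.92*x^4 - 3.47*x^3 - 1.93*x^2 + 3.03*x + 5.49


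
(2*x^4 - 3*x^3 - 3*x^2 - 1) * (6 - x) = -2*x^5 + 15*x^4 - 15*x^3 - 18*x^2 + x - 6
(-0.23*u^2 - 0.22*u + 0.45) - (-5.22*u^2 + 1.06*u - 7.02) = 4.99*u^2 - 1.28*u + 7.47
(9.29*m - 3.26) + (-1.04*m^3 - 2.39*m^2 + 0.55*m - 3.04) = -1.04*m^3 - 2.39*m^2 + 9.84*m - 6.3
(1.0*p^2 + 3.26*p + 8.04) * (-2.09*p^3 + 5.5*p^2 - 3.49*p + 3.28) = -2.09*p^5 - 1.3134*p^4 - 2.3636*p^3 + 36.1226*p^2 - 17.3668*p + 26.3712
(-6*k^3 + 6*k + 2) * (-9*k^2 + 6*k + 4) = 54*k^5 - 36*k^4 - 78*k^3 + 18*k^2 + 36*k + 8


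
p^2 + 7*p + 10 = (p + 2)*(p + 5)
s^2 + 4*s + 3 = (s + 1)*(s + 3)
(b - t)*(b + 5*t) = b^2 + 4*b*t - 5*t^2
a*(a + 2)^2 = a^3 + 4*a^2 + 4*a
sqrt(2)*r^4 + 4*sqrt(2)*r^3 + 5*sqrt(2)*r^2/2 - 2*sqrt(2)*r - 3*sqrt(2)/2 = (r + 1)*(r + 3)*(r - sqrt(2)/2)*(sqrt(2)*r + 1)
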